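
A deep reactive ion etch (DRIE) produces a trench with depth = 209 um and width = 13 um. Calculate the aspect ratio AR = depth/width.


Step 1: AR = depth / width
Step 2: AR = 209 / 13
AR = 16.1


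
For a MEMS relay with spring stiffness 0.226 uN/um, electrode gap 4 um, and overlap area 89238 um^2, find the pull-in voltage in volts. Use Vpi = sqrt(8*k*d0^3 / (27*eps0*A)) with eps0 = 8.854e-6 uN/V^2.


Step 1: Compute numerator: 8 * k * d0^3 = 8 * 0.226 * 4^3 = 115.712
Step 2: Compute denominator: 27 * eps0 * A = 27 * 8.854e-6 * 89238 = 21.333058
Step 3: Vpi = sqrt(115.712 / 21.333058)
Vpi = 2.33 V


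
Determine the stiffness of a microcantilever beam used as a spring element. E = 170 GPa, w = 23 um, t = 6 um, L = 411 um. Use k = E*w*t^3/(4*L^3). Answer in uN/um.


Step 1: Convert E to consistent units (1 GPa = 1000 uN/um^2).
E = 170 GPa = 170000 uN/um^2
Step 2: Compute t^3 = 6^3 = 216
Step 3: Compute L^3 = 411^3 = 69426531
Step 4: k = 170000 * 23 * 216 / (4 * 69426531)
k = 3.0412 uN/um


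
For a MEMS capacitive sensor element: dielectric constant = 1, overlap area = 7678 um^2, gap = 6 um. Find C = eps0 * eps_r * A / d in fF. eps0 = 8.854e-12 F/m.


Step 1: Convert area to m^2: A = 7678e-12 m^2
Step 2: Convert gap to m: d = 6e-6 m
Step 3: C = eps0 * eps_r * A / d
C = 8.854e-12 * 1 * 7678e-12 / 6e-6
Step 4: Convert to fF (multiply by 1e15).
C = 11.33 fF


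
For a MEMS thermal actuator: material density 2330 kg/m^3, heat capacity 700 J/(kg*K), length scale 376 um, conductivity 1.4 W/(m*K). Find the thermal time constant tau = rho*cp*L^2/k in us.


Step 1: Convert L to m: L = 376e-6 m
Step 2: L^2 = (376e-6)^2 = 1.41376e-07 m^2
Step 3: tau = 2330 * 700 * 1.41376e-07 / 1.4 = 1.6470304e-01 s
Step 4: Convert to microseconds (multiply by 1e6).
tau = 164703.04 us


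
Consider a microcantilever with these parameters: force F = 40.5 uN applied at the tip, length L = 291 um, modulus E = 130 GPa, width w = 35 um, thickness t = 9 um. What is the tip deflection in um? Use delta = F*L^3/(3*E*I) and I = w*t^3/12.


Step 1: Calculate the second moment of area.
I = w * t^3 / 12 = 35 * 9^3 / 12 = 2126.25 um^4
Step 2: Convert E to consistent units (1 GPa = 1000 uN/um^2).
E = 130 GPa = 130000 uN/um^2
Step 3: Calculate tip deflection.
delta = F * L^3 / (3 * E * I)
delta = 40.5 * 291^3 / (3 * 130000 * 2126.25)
delta = 1.2035 um


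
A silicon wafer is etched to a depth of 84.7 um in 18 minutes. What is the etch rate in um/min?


Step 1: Etch rate = depth / time
Step 2: rate = 84.7 / 18
rate = 4.706 um/min


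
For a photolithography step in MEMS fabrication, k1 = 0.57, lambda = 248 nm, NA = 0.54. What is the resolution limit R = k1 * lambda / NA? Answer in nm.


Step 1: Identify values: k1 = 0.57, lambda = 248 nm, NA = 0.54
Step 2: R = k1 * lambda / NA
R = 0.57 * 248 / 0.54
R = 261.8 nm


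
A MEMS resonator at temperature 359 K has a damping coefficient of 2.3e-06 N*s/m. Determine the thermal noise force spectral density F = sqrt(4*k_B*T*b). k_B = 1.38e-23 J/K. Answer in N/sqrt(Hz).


Step 1: Compute 4 * k_B * T * b
= 4 * 1.38e-23 * 359 * 2.3e-06
= 4.5579e-26 N^2/Hz
Step 2: F_noise = sqrt(4.5579e-26)
F_noise = 2.13e-13 N/sqrt(Hz)


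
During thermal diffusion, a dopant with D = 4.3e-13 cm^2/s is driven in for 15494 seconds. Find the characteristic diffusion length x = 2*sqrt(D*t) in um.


Step 1: Compute D*t = 4.3e-13 * 15494 = 6.66242e-09 cm^2
Step 2: sqrt(D*t) = 8.16236e-05 cm
Step 3: x = 2 * 8.16236e-05 cm = 1.632472e-04 cm
Step 4: Convert to um (1 cm = 1e4 um): x = 1.632 um


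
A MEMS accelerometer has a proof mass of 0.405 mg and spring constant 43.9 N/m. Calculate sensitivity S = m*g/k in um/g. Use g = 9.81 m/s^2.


Step 1: Convert mass: m = 0.405 mg = 4.05e-07 kg
Step 2: S = m * g / k = 4.05e-07 * 9.81 / 43.9
Step 3: S = 9.05e-08 m/g
Step 4: Convert to um/g: S = 0.091 um/g


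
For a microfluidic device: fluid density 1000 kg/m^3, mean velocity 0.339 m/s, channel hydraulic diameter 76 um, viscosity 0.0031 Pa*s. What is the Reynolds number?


Step 1: Convert Dh to meters: Dh = 76e-6 m
Step 2: Re = rho * v * Dh / mu
Re = 1000 * 0.339 * 76e-6 / 0.0031
Re = 8.311


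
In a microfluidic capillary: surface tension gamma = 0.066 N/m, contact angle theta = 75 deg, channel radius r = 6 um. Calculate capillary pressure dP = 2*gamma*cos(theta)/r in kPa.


Step 1: cos(75 deg) = 0.2588
Step 2: Convert r to m: r = 6e-6 m
Step 3: dP = 2 * 0.066 * 0.2588 / 6e-6 = 5693.6 Pa
Step 4: Convert Pa to kPa (divide by 1000).
dP = 5.69 kPa


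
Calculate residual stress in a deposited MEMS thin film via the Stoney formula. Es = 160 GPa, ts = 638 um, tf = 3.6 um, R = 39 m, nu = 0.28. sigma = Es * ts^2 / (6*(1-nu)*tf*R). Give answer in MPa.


Step 1: Compute numerator: Es * ts^2 = 160 * 638^2 = 65127040 (GPa*um^2)
Step 2: Compute denominator (R in um): 6*(1-nu)*tf*R = 6*0.72*3.6*39e6 = 606528000.0 (um^2)
Step 3: sigma (GPa) = 65127040 / 606528000.0 = 1.07377e-01 GPa
Step 4: Convert to MPa (x1000): sigma = 107.4 MPa


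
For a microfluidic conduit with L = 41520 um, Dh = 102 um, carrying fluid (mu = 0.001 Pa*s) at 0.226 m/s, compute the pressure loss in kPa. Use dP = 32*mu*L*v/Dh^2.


Step 1: Convert to SI: L = 41520e-6 m, Dh = 102e-6 m
Step 2: dP = 32 * 0.001 * 41520e-6 * 0.226 / (102e-6)^2
Step 3: dP = 28861.27 Pa
Step 4: Convert to kPa: dP = 28.86 kPa


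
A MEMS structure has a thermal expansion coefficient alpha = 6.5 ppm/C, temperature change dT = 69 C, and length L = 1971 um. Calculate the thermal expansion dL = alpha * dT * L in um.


Step 1: Convert CTE: alpha = 6.5 ppm/C = 6.5e-6 /C
Step 2: dL = 6.5e-6 * 69 * 1971
dL = 0.884 um


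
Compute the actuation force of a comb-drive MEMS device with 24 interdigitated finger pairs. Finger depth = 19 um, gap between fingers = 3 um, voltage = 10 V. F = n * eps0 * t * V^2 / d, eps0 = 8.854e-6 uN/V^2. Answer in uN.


Step 1: Parameters: n=24, eps0=8.854e-6 uN/V^2, t=19 um, V=10 V, d=3 um
Step 2: V^2 = 100
Step 3: F = 24 * 8.854e-6 * 19 * 100 / 3
F = 0.135 uN


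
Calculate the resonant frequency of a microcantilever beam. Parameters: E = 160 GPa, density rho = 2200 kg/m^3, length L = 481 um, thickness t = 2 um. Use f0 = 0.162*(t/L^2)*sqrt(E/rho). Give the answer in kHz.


Step 1: Convert units to SI.
t_SI = 2e-6 m, L_SI = 481e-6 m
Step 2: Calculate sqrt(E/rho).
sqrt(160e9 / 2200) = 8528.03 m/s
Step 3: Compute f0.
f0 = 0.162 * 2e-6 / (481e-6)^2 * 8528.03 = 11942.7 Hz = 11.94 kHz


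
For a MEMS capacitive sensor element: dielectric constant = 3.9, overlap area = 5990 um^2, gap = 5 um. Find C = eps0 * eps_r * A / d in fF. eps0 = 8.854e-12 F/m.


Step 1: Convert area to m^2: A = 5990e-12 m^2
Step 2: Convert gap to m: d = 5e-6 m
Step 3: C = eps0 * eps_r * A / d
C = 8.854e-12 * 3.9 * 5990e-12 / 5e-6
Step 4: Convert to fF (multiply by 1e15).
C = 41.37 fF


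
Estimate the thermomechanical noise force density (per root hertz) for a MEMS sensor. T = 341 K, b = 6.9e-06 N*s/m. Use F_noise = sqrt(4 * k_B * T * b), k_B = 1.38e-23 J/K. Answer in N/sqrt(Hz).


Step 1: Compute 4 * k_B * T * b
= 4 * 1.38e-23 * 341 * 6.9e-06
= 1.2988e-25 N^2/Hz
Step 2: F_noise = sqrt(1.2988e-25)
F_noise = 3.60e-13 N/sqrt(Hz)


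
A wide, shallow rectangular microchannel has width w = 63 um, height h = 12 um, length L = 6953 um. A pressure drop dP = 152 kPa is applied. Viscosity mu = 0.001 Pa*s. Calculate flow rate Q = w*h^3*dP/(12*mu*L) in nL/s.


Step 1: Convert all dimensions to SI (meters).
w = 63e-6 m, h = 12e-6 m, L = 6953e-6 m, dP = 152e3 Pa
Step 2: Q = w * h^3 * dP / (12 * mu * L)
Q = 63e-6 * (12e-6)^3 * 152e3 / (12 * 0.001 * 6953e-6) = 1.983236e-10 m^3/s
Step 3: Convert Q from m^3/s to nL/s (1 m^3 = 1e12 nL, so multiply by 1e12).
Q = 198.324 nL/s


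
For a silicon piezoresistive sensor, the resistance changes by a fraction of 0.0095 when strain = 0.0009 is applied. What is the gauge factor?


Step 1: Identify values.
dR/R = 0.0095, strain = 0.0009
Step 2: GF = (dR/R) / strain = 0.0095 / 0.0009
GF = 10.6


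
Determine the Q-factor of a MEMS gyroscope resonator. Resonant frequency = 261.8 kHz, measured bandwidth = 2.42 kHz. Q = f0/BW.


Step 1: Q = f0 / bandwidth
Step 2: Q = 261.8 / 2.42
Q = 108.2


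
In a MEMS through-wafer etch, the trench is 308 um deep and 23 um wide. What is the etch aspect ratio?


Step 1: AR = depth / width
Step 2: AR = 308 / 23
AR = 13.4


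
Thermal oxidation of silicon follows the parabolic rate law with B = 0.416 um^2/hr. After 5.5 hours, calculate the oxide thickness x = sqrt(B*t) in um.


Step 1: Compute B*t = 0.416 * 5.5 = 2.288
Step 2: x = sqrt(2.288)
x = 1.513 um


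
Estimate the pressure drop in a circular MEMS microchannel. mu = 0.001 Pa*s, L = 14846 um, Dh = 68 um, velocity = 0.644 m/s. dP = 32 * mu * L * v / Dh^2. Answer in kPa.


Step 1: Convert to SI: L = 14846e-6 m, Dh = 68e-6 m
Step 2: dP = 32 * 0.001 * 14846e-6 * 0.644 / (68e-6)^2
Step 3: dP = 66164.87 Pa
Step 4: Convert to kPa: dP = 66.16 kPa


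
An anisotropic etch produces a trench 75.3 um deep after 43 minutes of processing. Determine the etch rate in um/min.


Step 1: Etch rate = depth / time
Step 2: rate = 75.3 / 43
rate = 1.751 um/min


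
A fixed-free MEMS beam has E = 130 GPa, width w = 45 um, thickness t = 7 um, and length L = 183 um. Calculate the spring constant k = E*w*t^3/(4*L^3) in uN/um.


Step 1: Convert E to consistent units (1 GPa = 1000 uN/um^2).
E = 130 GPa = 130000 uN/um^2
Step 2: Compute t^3 = 7^3 = 343
Step 3: Compute L^3 = 183^3 = 6128487
Step 4: k = 130000 * 45 * 343 / (4 * 6128487)
k = 81.8534 uN/um


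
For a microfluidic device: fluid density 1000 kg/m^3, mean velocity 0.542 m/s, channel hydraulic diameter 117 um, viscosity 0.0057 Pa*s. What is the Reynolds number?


Step 1: Convert Dh to meters: Dh = 117e-6 m
Step 2: Re = rho * v * Dh / mu
Re = 1000 * 0.542 * 117e-6 / 0.0057
Re = 11.125


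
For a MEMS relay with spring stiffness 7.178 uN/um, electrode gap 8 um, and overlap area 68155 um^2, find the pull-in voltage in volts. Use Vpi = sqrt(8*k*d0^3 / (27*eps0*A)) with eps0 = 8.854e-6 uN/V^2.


Step 1: Compute numerator: 8 * k * d0^3 = 8 * 7.178 * 8^3 = 29401.088
Step 2: Compute denominator: 27 * eps0 * A = 27 * 8.854e-6 * 68155 = 16.292998
Step 3: Vpi = sqrt(29401.088 / 16.292998)
Vpi = 42.48 V


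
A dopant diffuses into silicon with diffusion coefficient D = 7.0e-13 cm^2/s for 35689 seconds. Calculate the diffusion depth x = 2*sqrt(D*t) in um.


Step 1: Compute D*t = 7.0e-13 * 35689 = 2.49823e-08 cm^2
Step 2: sqrt(D*t) = 1.58058e-04 cm
Step 3: x = 2 * 1.58058e-04 cm = 3.16116e-04 cm
Step 4: Convert to um (1 cm = 1e4 um): x = 3.161 um


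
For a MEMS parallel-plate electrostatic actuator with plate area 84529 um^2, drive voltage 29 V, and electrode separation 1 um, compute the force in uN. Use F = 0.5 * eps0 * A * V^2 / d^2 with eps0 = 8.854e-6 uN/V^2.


Step 1: Identify parameters.
eps0 = 8.854e-6 uN/V^2, A = 84529 um^2, V = 29 V, d = 1 um
Step 2: Compute V^2 = 29^2 = 841
Step 3: Compute d^2 = 1^2 = 1
Step 4: F = 0.5 * 8.854e-6 * 84529 * 841 / 1
F = 314.711 uN


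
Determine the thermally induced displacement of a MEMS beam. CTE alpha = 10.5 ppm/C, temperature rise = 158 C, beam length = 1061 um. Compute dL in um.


Step 1: Convert CTE: alpha = 10.5 ppm/C = 10.5e-6 /C
Step 2: dL = 10.5e-6 * 158 * 1061
dL = 1.7602 um


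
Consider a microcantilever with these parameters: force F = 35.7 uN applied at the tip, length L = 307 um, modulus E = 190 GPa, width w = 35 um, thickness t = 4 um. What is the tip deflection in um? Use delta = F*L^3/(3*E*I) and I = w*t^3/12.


Step 1: Calculate the second moment of area.
I = w * t^3 / 12 = 35 * 4^3 / 12 = 186.6667 um^4
Step 2: Convert E to consistent units (1 GPa = 1000 uN/um^2).
E = 190 GPa = 190000 uN/um^2
Step 3: Calculate tip deflection.
delta = F * L^3 / (3 * E * I)
delta = 35.7 * 307^3 / (3 * 190000 * 186.6667)
delta = 9.7083 um


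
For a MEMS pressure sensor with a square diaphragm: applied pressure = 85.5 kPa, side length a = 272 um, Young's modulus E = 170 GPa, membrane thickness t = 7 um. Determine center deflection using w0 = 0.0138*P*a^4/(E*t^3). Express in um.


Step 1: Convert pressure to compatible units (E is in GPa, so P in GPa).
P = 85.5 kPa = 85.5e-6 GPa
Step 2: Compute numerator: 0.0138 * P * a^4.
a^4 = 272^4 = 5473632256
numerator = 0.0138 * 85.5e-6 * 5473632256 = 6.45834e+03
Step 3: Compute denominator: E * t^3 = 170 * 7^3 = 58310
Step 4: w0 = numerator / denominator = 6.45834e+03 / 58310 = 0.1108 um


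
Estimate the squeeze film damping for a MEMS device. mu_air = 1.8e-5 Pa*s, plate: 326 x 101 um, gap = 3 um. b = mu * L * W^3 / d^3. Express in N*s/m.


Step 1: Convert to SI.
L = 326e-6 m, W = 101e-6 m, d = 3e-6 m
Step 2: W^3 = (101e-6)^3 = 1.03e-12 m^3
Step 3: d^3 = (3e-6)^3 = 2.70e-17 m^3
Step 4: b = 1.8e-5 * 326e-6 * 1.03e-12 / 2.70e-17
b = 2.24e-04 N*s/m


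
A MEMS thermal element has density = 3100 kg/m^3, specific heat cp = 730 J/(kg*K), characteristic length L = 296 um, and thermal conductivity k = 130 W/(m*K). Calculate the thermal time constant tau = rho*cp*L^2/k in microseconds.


Step 1: Convert L to m: L = 296e-6 m
Step 2: L^2 = (296e-6)^2 = 8.7616e-08 m^2
Step 3: tau = 3100 * 730 * 8.7616e-08 / 130 = 1.52519237e-03 s
Step 4: Convert to microseconds (multiply by 1e6).
tau = 1525.192 us


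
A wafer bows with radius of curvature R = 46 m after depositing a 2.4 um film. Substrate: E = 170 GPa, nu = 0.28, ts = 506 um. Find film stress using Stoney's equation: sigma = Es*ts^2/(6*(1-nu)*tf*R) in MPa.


Step 1: Compute numerator: Es * ts^2 = 170 * 506^2 = 43526120 (GPa*um^2)
Step 2: Compute denominator (R in um): 6*(1-nu)*tf*R = 6*0.72*2.4*46e6 = 476928000.0 (um^2)
Step 3: sigma (GPa) = 43526120 / 476928000.0 = 9.1264e-02 GPa
Step 4: Convert to MPa (x1000): sigma = 91.3 MPa


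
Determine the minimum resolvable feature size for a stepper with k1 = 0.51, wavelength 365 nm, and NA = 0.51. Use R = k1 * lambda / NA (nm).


Step 1: Identify values: k1 = 0.51, lambda = 365 nm, NA = 0.51
Step 2: R = k1 * lambda / NA
R = 0.51 * 365 / 0.51
R = 365.0 nm


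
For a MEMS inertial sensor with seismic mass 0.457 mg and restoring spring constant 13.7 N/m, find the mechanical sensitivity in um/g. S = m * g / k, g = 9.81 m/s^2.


Step 1: Convert mass: m = 0.457 mg = 4.57e-07 kg
Step 2: S = m * g / k = 4.57e-07 * 9.81 / 13.7
Step 3: S = 3.27e-07 m/g
Step 4: Convert to um/g: S = 0.327 um/g


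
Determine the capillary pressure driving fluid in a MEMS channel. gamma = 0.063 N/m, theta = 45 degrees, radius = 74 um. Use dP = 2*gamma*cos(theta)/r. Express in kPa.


Step 1: cos(45 deg) = 0.7071
Step 2: Convert r to m: r = 74e-6 m
Step 3: dP = 2 * 0.063 * 0.7071 / 74e-6 = 1204.0 Pa
Step 4: Convert Pa to kPa (divide by 1000).
dP = 1.2 kPa


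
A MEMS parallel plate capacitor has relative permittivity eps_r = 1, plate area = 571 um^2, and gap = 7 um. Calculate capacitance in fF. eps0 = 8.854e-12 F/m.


Step 1: Convert area to m^2: A = 571e-12 m^2
Step 2: Convert gap to m: d = 7e-6 m
Step 3: C = eps0 * eps_r * A / d
C = 8.854e-12 * 1 * 571e-12 / 7e-6
Step 4: Convert to fF (multiply by 1e15).
C = 0.72 fF


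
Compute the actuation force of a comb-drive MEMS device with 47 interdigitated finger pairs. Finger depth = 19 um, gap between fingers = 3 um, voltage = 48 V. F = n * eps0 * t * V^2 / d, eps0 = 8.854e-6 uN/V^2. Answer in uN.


Step 1: Parameters: n=47, eps0=8.854e-6 uN/V^2, t=19 um, V=48 V, d=3 um
Step 2: V^2 = 2304
Step 3: F = 47 * 8.854e-6 * 19 * 2304 / 3
F = 6.072 uN


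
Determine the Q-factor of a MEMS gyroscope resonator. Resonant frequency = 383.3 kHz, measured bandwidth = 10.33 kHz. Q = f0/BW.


Step 1: Q = f0 / bandwidth
Step 2: Q = 383.3 / 10.33
Q = 37.1


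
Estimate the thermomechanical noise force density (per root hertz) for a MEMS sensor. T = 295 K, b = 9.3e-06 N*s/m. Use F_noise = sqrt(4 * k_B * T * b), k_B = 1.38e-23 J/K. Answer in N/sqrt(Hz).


Step 1: Compute 4 * k_B * T * b
= 4 * 1.38e-23 * 295 * 9.3e-06
= 1.5144e-25 N^2/Hz
Step 2: F_noise = sqrt(1.5144e-25)
F_noise = 3.89e-13 N/sqrt(Hz)


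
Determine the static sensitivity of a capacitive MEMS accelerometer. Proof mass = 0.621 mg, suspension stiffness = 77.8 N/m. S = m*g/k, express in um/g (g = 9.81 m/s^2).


Step 1: Convert mass: m = 0.621 mg = 6.21e-07 kg
Step 2: S = m * g / k = 6.21e-07 * 9.81 / 77.8
Step 3: S = 7.83e-08 m/g
Step 4: Convert to um/g: S = 0.078 um/g


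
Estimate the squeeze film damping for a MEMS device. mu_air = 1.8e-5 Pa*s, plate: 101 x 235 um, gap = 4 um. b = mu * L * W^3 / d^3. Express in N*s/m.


Step 1: Convert to SI.
L = 101e-6 m, W = 235e-6 m, d = 4e-6 m
Step 2: W^3 = (235e-6)^3 = 1.30e-11 m^3
Step 3: d^3 = (4e-6)^3 = 6.40e-17 m^3
Step 4: b = 1.8e-5 * 101e-6 * 1.30e-11 / 6.40e-17
b = 3.69e-04 N*s/m


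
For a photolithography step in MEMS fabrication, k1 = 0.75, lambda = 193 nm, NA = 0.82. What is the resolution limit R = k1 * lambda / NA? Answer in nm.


Step 1: Identify values: k1 = 0.75, lambda = 193 nm, NA = 0.82
Step 2: R = k1 * lambda / NA
R = 0.75 * 193 / 0.82
R = 176.5 nm


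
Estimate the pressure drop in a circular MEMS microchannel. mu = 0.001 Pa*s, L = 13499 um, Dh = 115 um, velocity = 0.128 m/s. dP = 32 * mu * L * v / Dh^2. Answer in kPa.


Step 1: Convert to SI: L = 13499e-6 m, Dh = 115e-6 m
Step 2: dP = 32 * 0.001 * 13499e-6 * 0.128 / (115e-6)^2
Step 3: dP = 4180.86 Pa
Step 4: Convert to kPa: dP = 4.18 kPa


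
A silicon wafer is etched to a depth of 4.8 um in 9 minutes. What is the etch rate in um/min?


Step 1: Etch rate = depth / time
Step 2: rate = 4.8 / 9
rate = 0.533 um/min


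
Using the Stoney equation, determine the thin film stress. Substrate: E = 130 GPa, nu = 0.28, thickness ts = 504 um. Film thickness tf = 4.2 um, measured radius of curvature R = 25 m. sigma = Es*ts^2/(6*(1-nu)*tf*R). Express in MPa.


Step 1: Compute numerator: Es * ts^2 = 130 * 504^2 = 33022080 (GPa*um^2)
Step 2: Compute denominator (R in um): 6*(1-nu)*tf*R = 6*0.72*4.2*25e6 = 453600000.0 (um^2)
Step 3: sigma (GPa) = 33022080 / 453600000.0 = 7.28e-02 GPa
Step 4: Convert to MPa (x1000): sigma = 72.8 MPa


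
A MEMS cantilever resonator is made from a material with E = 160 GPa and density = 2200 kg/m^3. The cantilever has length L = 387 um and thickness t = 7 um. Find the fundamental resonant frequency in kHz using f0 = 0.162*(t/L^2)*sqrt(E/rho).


Step 1: Convert units to SI.
t_SI = 7e-6 m, L_SI = 387e-6 m
Step 2: Calculate sqrt(E/rho).
sqrt(160e9 / 2200) = 8528.03 m/s
Step 3: Compute f0.
f0 = 0.162 * 7e-6 / (387e-6)^2 * 8528.03 = 64571.3 Hz = 64.57 kHz


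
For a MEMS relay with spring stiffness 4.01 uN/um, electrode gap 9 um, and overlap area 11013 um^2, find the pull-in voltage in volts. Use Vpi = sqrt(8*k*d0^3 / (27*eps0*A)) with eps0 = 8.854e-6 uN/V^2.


Step 1: Compute numerator: 8 * k * d0^3 = 8 * 4.01 * 9^3 = 23386.32
Step 2: Compute denominator: 27 * eps0 * A = 27 * 8.854e-6 * 11013 = 2.632746
Step 3: Vpi = sqrt(23386.32 / 2.632746)
Vpi = 94.25 V


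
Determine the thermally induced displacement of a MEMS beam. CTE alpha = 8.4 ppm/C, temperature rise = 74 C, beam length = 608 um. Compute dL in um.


Step 1: Convert CTE: alpha = 8.4 ppm/C = 8.4e-6 /C
Step 2: dL = 8.4e-6 * 74 * 608
dL = 0.3779 um


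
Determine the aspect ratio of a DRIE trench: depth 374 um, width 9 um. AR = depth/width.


Step 1: AR = depth / width
Step 2: AR = 374 / 9
AR = 41.6


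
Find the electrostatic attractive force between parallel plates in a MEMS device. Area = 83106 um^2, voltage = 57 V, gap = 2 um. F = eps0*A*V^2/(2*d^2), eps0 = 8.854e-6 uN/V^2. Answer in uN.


Step 1: Identify parameters.
eps0 = 8.854e-6 uN/V^2, A = 83106 um^2, V = 57 V, d = 2 um
Step 2: Compute V^2 = 57^2 = 3249
Step 3: Compute d^2 = 2^2 = 4
Step 4: F = 0.5 * 8.854e-6 * 83106 * 3249 / 4
F = 298.835 uN


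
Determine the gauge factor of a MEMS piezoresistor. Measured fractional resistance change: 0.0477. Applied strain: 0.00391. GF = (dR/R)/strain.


Step 1: Identify values.
dR/R = 0.0477, strain = 0.00391
Step 2: GF = (dR/R) / strain = 0.0477 / 0.00391
GF = 12.2


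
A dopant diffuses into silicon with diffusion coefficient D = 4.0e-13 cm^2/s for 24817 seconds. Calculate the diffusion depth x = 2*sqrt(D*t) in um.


Step 1: Compute D*t = 4.0e-13 * 24817 = 9.9268e-09 cm^2
Step 2: sqrt(D*t) = 9.96333e-05 cm
Step 3: x = 2 * 9.96333e-05 cm = 1.992666e-04 cm
Step 4: Convert to um (1 cm = 1e4 um): x = 1.993 um


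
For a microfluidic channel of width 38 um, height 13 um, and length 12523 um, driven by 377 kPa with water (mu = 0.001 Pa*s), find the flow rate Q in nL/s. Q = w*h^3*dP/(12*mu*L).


Step 1: Convert all dimensions to SI (meters).
w = 38e-6 m, h = 13e-6 m, L = 12523e-6 m, dP = 377e3 Pa
Step 2: Q = w * h^3 * dP / (12 * mu * L)
Q = 38e-6 * (13e-6)^3 * 377e3 / (12 * 0.001 * 12523e-6) = 2.0944277e-10 m^3/s
Step 3: Convert Q from m^3/s to nL/s (1 m^3 = 1e12 nL, so multiply by 1e12).
Q = 209.443 nL/s


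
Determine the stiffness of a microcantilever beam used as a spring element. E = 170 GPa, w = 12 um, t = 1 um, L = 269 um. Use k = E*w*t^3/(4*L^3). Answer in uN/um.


Step 1: Convert E to consistent units (1 GPa = 1000 uN/um^2).
E = 170 GPa = 170000 uN/um^2
Step 2: Compute t^3 = 1^3 = 1
Step 3: Compute L^3 = 269^3 = 19465109
Step 4: k = 170000 * 12 * 1 / (4 * 19465109)
k = 0.0262 uN/um


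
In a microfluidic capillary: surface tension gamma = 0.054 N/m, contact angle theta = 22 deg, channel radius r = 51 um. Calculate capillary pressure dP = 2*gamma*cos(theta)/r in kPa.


Step 1: cos(22 deg) = 0.9272
Step 2: Convert r to m: r = 51e-6 m
Step 3: dP = 2 * 0.054 * 0.9272 / 51e-6 = 1963.5 Pa
Step 4: Convert Pa to kPa (divide by 1000).
dP = 1.96 kPa


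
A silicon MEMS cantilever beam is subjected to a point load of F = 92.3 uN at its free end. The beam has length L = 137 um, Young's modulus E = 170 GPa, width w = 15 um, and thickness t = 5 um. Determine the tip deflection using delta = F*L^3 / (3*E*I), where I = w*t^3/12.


Step 1: Calculate the second moment of area.
I = w * t^3 / 12 = 15 * 5^3 / 12 = 156.25 um^4
Step 2: Convert E to consistent units (1 GPa = 1000 uN/um^2).
E = 170 GPa = 170000 uN/um^2
Step 3: Calculate tip deflection.
delta = F * L^3 / (3 * E * I)
delta = 92.3 * 137^3 / (3 * 170000 * 156.25)
delta = 2.9783 um


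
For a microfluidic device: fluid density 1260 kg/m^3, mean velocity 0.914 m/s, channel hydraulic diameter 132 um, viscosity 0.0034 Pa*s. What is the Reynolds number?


Step 1: Convert Dh to meters: Dh = 132e-6 m
Step 2: Re = rho * v * Dh / mu
Re = 1260 * 0.914 * 132e-6 / 0.0034
Re = 44.711


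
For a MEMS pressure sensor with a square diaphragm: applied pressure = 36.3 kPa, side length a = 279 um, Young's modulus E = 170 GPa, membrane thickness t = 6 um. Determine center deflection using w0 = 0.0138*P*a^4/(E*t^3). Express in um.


Step 1: Convert pressure to compatible units (E is in GPa, so P in GPa).
P = 36.3 kPa = 36.3e-6 GPa
Step 2: Compute numerator: 0.0138 * P * a^4.
a^4 = 279^4 = 6059221281
numerator = 0.0138 * 36.3e-6 * 6059221281 = 3.0353e+03
Step 3: Compute denominator: E * t^3 = 170 * 6^3 = 36720
Step 4: w0 = numerator / denominator = 3.0353e+03 / 36720 = 0.0827 um


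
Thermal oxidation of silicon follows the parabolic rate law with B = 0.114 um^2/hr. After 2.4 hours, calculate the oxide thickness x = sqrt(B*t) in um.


Step 1: Compute B*t = 0.114 * 2.4 = 0.2736
Step 2: x = sqrt(0.2736)
x = 0.523 um


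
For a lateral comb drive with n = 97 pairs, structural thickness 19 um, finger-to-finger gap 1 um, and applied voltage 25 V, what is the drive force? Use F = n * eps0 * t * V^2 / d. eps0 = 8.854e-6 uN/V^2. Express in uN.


Step 1: Parameters: n=97, eps0=8.854e-6 uN/V^2, t=19 um, V=25 V, d=1 um
Step 2: V^2 = 625
Step 3: F = 97 * 8.854e-6 * 19 * 625 / 1
F = 10.199 uN


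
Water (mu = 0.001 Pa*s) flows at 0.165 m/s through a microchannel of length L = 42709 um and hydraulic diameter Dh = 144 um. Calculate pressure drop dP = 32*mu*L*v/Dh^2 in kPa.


Step 1: Convert to SI: L = 42709e-6 m, Dh = 144e-6 m
Step 2: dP = 32 * 0.001 * 42709e-6 * 0.165 / (144e-6)^2
Step 3: dP = 10874.98 Pa
Step 4: Convert to kPa: dP = 10.87 kPa


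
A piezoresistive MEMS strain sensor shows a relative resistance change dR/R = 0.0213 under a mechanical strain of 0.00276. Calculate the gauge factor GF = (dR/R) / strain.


Step 1: Identify values.
dR/R = 0.0213, strain = 0.00276
Step 2: GF = (dR/R) / strain = 0.0213 / 0.00276
GF = 7.7


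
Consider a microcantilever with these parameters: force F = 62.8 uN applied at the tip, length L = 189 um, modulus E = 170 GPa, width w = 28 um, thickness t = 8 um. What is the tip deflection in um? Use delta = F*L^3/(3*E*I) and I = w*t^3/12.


Step 1: Calculate the second moment of area.
I = w * t^3 / 12 = 28 * 8^3 / 12 = 1194.6667 um^4
Step 2: Convert E to consistent units (1 GPa = 1000 uN/um^2).
E = 170 GPa = 170000 uN/um^2
Step 3: Calculate tip deflection.
delta = F * L^3 / (3 * E * I)
delta = 62.8 * 189^3 / (3 * 170000 * 1194.6667)
delta = 0.6959 um


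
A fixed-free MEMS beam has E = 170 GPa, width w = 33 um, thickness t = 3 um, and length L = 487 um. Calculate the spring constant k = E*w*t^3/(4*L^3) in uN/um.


Step 1: Convert E to consistent units (1 GPa = 1000 uN/um^2).
E = 170 GPa = 170000 uN/um^2
Step 2: Compute t^3 = 3^3 = 27
Step 3: Compute L^3 = 487^3 = 115501303
Step 4: k = 170000 * 33 * 27 / (4 * 115501303)
k = 0.3279 uN/um


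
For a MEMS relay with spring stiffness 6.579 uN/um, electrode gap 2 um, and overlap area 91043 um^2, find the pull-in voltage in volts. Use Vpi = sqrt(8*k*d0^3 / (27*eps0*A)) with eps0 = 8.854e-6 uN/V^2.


Step 1: Compute numerator: 8 * k * d0^3 = 8 * 6.579 * 2^3 = 421.056
Step 2: Compute denominator: 27 * eps0 * A = 27 * 8.854e-6 * 91043 = 21.764557
Step 3: Vpi = sqrt(421.056 / 21.764557)
Vpi = 4.4 V


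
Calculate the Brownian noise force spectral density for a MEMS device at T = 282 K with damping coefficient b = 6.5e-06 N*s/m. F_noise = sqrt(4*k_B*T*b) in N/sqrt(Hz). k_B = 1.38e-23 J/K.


Step 1: Compute 4 * k_B * T * b
= 4 * 1.38e-23 * 282 * 6.5e-06
= 1.0118e-25 N^2/Hz
Step 2: F_noise = sqrt(1.0118e-25)
F_noise = 3.18e-13 N/sqrt(Hz)


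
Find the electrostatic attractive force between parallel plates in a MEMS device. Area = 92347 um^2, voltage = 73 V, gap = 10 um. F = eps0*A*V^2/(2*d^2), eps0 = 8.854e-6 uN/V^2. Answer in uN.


Step 1: Identify parameters.
eps0 = 8.854e-6 uN/V^2, A = 92347 um^2, V = 73 V, d = 10 um
Step 2: Compute V^2 = 73^2 = 5329
Step 3: Compute d^2 = 10^2 = 100
Step 4: F = 0.5 * 8.854e-6 * 92347 * 5329 / 100
F = 21.786 uN


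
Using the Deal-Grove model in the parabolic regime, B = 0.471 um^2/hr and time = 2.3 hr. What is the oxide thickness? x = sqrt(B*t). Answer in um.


Step 1: Compute B*t = 0.471 * 2.3 = 1.0833
Step 2: x = sqrt(1.0833)
x = 1.041 um


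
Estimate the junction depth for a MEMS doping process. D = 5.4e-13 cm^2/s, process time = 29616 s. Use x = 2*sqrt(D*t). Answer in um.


Step 1: Compute D*t = 5.4e-13 * 29616 = 1.599264e-08 cm^2
Step 2: sqrt(D*t) = 1.26462e-04 cm
Step 3: x = 2 * 1.26462e-04 cm = 2.52924e-04 cm
Step 4: Convert to um (1 cm = 1e4 um): x = 2.529 um


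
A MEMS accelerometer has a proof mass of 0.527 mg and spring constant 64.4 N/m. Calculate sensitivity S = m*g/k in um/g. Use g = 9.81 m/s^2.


Step 1: Convert mass: m = 0.527 mg = 5.27e-07 kg
Step 2: S = m * g / k = 5.27e-07 * 9.81 / 64.4
Step 3: S = 8.03e-08 m/g
Step 4: Convert to um/g: S = 0.08 um/g


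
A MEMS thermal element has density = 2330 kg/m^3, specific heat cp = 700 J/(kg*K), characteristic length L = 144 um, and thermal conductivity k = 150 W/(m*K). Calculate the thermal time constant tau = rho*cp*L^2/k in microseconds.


Step 1: Convert L to m: L = 144e-6 m
Step 2: L^2 = (144e-6)^2 = 2.0736e-08 m^2
Step 3: tau = 2330 * 700 * 2.0736e-08 / 150 = 2.2546944e-04 s
Step 4: Convert to microseconds (multiply by 1e6).
tau = 225.469 us


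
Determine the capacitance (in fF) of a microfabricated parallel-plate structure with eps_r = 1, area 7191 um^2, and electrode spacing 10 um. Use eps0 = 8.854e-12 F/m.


Step 1: Convert area to m^2: A = 7191e-12 m^2
Step 2: Convert gap to m: d = 10e-6 m
Step 3: C = eps0 * eps_r * A / d
C = 8.854e-12 * 1 * 7191e-12 / 10e-6
Step 4: Convert to fF (multiply by 1e15).
C = 6.37 fF


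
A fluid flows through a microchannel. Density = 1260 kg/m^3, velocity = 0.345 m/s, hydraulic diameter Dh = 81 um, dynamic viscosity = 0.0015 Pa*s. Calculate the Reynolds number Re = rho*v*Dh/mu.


Step 1: Convert Dh to meters: Dh = 81e-6 m
Step 2: Re = rho * v * Dh / mu
Re = 1260 * 0.345 * 81e-6 / 0.0015
Re = 23.474


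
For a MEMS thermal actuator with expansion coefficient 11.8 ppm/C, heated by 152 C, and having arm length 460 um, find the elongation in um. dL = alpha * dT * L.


Step 1: Convert CTE: alpha = 11.8 ppm/C = 11.8e-6 /C
Step 2: dL = 11.8e-6 * 152 * 460
dL = 0.8251 um


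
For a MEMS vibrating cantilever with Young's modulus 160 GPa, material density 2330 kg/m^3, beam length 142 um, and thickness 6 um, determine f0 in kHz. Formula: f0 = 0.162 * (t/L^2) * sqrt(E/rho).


Step 1: Convert units to SI.
t_SI = 6e-6 m, L_SI = 142e-6 m
Step 2: Calculate sqrt(E/rho).
sqrt(160e9 / 2330) = 8286.71 m/s
Step 3: Compute f0.
f0 = 0.162 * 6e-6 / (142e-6)^2 * 8286.71 = 399458.5 Hz = 399.46 kHz


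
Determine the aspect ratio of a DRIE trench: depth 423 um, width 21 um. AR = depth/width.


Step 1: AR = depth / width
Step 2: AR = 423 / 21
AR = 20.1


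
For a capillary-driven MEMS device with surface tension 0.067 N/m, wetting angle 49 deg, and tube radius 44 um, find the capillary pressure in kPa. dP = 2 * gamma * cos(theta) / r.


Step 1: cos(49 deg) = 0.6561
Step 2: Convert r to m: r = 44e-6 m
Step 3: dP = 2 * 0.067 * 0.6561 / 44e-6 = 1998.1 Pa
Step 4: Convert Pa to kPa (divide by 1000).
dP = 2.0 kPa


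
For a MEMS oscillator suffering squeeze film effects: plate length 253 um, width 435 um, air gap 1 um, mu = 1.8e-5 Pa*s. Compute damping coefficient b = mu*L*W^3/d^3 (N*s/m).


Step 1: Convert to SI.
L = 253e-6 m, W = 435e-6 m, d = 1e-6 m
Step 2: W^3 = (435e-6)^3 = 8.23e-11 m^3
Step 3: d^3 = (1e-6)^3 = 1.00e-18 m^3
Step 4: b = 1.8e-5 * 253e-6 * 8.23e-11 / 1.00e-18
b = 3.75e-01 N*s/m


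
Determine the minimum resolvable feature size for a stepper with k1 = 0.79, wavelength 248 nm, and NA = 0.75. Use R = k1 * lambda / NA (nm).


Step 1: Identify values: k1 = 0.79, lambda = 248 nm, NA = 0.75
Step 2: R = k1 * lambda / NA
R = 0.79 * 248 / 0.75
R = 261.2 nm


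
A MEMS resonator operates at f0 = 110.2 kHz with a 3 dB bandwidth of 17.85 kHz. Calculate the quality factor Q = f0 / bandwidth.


Step 1: Q = f0 / bandwidth
Step 2: Q = 110.2 / 17.85
Q = 6.2


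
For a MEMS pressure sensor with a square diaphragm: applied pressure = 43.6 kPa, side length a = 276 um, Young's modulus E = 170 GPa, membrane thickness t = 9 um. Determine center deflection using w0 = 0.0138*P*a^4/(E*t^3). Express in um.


Step 1: Convert pressure to compatible units (E is in GPa, so P in GPa).
P = 43.6 kPa = 43.6e-6 GPa
Step 2: Compute numerator: 0.0138 * P * a^4.
a^4 = 276^4 = 5802782976
numerator = 0.0138 * 43.6e-6 * 5802782976 = 3.4914e+03
Step 3: Compute denominator: E * t^3 = 170 * 9^3 = 123930
Step 4: w0 = numerator / denominator = 3.4914e+03 / 123930 = 0.0282 um


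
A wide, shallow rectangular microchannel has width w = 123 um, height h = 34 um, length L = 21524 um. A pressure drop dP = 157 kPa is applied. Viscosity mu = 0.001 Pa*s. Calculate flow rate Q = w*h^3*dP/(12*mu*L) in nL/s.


Step 1: Convert all dimensions to SI (meters).
w = 123e-6 m, h = 34e-6 m, L = 21524e-6 m, dP = 157e3 Pa
Step 2: Q = w * h^3 * dP / (12 * mu * L)
Q = 123e-6 * (34e-6)^3 * 157e3 / (12 * 0.001 * 21524e-6) = 2.93857842e-09 m^3/s
Step 3: Convert Q from m^3/s to nL/s (1 m^3 = 1e12 nL, so multiply by 1e12).
Q = 2938.578 nL/s


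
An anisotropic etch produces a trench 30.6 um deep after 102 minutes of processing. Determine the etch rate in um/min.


Step 1: Etch rate = depth / time
Step 2: rate = 30.6 / 102
rate = 0.3 um/min


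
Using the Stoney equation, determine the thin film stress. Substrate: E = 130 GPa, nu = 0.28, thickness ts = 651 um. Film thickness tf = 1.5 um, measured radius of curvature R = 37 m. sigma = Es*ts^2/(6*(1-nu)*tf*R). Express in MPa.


Step 1: Compute numerator: Es * ts^2 = 130 * 651^2 = 55094130 (GPa*um^2)
Step 2: Compute denominator (R in um): 6*(1-nu)*tf*R = 6*0.72*1.5*37e6 = 239760000.0 (um^2)
Step 3: sigma (GPa) = 55094130 / 239760000.0 = 2.29789e-01 GPa
Step 4: Convert to MPa (x1000): sigma = 229.8 MPa


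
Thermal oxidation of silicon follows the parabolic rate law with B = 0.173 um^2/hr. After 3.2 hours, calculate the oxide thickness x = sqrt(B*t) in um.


Step 1: Compute B*t = 0.173 * 3.2 = 0.5536
Step 2: x = sqrt(0.5536)
x = 0.744 um


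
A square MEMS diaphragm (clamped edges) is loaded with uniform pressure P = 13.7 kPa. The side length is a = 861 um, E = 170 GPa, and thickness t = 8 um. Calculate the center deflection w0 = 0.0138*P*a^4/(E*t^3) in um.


Step 1: Convert pressure to compatible units (E is in GPa, so P in GPa).
P = 13.7 kPa = 13.7e-6 GPa
Step 2: Compute numerator: 0.0138 * P * a^4.
a^4 = 861^4 = 549556825041
numerator = 0.0138 * 13.7e-6 * 549556825041 = 1.038992e+05
Step 3: Compute denominator: E * t^3 = 170 * 8^3 = 87040
Step 4: w0 = numerator / denominator = 1.038992e+05 / 87040 = 1.1937 um


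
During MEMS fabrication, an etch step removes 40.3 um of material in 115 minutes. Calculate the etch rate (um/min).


Step 1: Etch rate = depth / time
Step 2: rate = 40.3 / 115
rate = 0.35 um/min


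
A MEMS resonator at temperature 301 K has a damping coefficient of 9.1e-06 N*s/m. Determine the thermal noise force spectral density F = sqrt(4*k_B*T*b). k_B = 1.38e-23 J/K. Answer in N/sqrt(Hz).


Step 1: Compute 4 * k_B * T * b
= 4 * 1.38e-23 * 301 * 9.1e-06
= 1.5120e-25 N^2/Hz
Step 2: F_noise = sqrt(1.5120e-25)
F_noise = 3.89e-13 N/sqrt(Hz)


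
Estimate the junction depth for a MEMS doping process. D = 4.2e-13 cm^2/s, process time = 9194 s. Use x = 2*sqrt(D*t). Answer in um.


Step 1: Compute D*t = 4.2e-13 * 9194 = 3.86148e-09 cm^2
Step 2: sqrt(D*t) = 6.21408e-05 cm
Step 3: x = 2 * 6.21408e-05 cm = 1.242816e-04 cm
Step 4: Convert to um (1 cm = 1e4 um): x = 1.243 um


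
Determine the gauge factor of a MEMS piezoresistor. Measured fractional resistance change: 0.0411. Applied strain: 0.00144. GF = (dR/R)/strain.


Step 1: Identify values.
dR/R = 0.0411, strain = 0.00144
Step 2: GF = (dR/R) / strain = 0.0411 / 0.00144
GF = 28.5


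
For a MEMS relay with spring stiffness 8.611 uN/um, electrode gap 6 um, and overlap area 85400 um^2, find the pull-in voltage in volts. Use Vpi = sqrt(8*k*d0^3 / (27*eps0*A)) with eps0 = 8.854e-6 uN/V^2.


Step 1: Compute numerator: 8 * k * d0^3 = 8 * 8.611 * 6^3 = 14879.808
Step 2: Compute denominator: 27 * eps0 * A = 27 * 8.854e-6 * 85400 = 20.415553
Step 3: Vpi = sqrt(14879.808 / 20.415553)
Vpi = 27.0 V


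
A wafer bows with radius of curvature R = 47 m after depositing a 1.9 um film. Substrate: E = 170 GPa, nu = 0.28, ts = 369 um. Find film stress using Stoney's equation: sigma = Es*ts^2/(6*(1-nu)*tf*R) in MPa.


Step 1: Compute numerator: Es * ts^2 = 170 * 369^2 = 23147370 (GPa*um^2)
Step 2: Compute denominator (R in um): 6*(1-nu)*tf*R = 6*0.72*1.9*47e6 = 385776000.0 (um^2)
Step 3: sigma (GPa) = 23147370 / 385776000.0 = 6.0002e-02 GPa
Step 4: Convert to MPa (x1000): sigma = 60.0 MPa


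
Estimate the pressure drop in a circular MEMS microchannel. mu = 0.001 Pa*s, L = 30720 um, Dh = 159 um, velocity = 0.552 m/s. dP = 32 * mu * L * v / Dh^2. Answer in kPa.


Step 1: Convert to SI: L = 30720e-6 m, Dh = 159e-6 m
Step 2: dP = 32 * 0.001 * 30720e-6 * 0.552 / (159e-6)^2
Step 3: dP = 21464.26 Pa
Step 4: Convert to kPa: dP = 21.46 kPa


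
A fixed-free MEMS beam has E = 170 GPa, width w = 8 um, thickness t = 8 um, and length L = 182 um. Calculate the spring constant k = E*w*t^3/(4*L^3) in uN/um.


Step 1: Convert E to consistent units (1 GPa = 1000 uN/um^2).
E = 170 GPa = 170000 uN/um^2
Step 2: Compute t^3 = 8^3 = 512
Step 3: Compute L^3 = 182^3 = 6028568
Step 4: k = 170000 * 8 * 512 / (4 * 6028568)
k = 28.8758 uN/um


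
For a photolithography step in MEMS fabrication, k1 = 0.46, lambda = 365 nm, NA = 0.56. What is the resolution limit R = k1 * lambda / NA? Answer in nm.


Step 1: Identify values: k1 = 0.46, lambda = 365 nm, NA = 0.56
Step 2: R = k1 * lambda / NA
R = 0.46 * 365 / 0.56
R = 299.8 nm


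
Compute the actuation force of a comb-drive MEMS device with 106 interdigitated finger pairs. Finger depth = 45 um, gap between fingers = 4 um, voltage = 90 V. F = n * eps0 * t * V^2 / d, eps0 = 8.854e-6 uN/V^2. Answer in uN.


Step 1: Parameters: n=106, eps0=8.854e-6 uN/V^2, t=45 um, V=90 V, d=4 um
Step 2: V^2 = 8100
Step 3: F = 106 * 8.854e-6 * 45 * 8100 / 4
F = 85.523 uN


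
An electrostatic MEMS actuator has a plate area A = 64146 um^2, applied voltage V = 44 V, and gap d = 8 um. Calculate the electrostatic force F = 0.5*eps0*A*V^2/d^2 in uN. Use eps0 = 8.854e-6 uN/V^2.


Step 1: Identify parameters.
eps0 = 8.854e-6 uN/V^2, A = 64146 um^2, V = 44 V, d = 8 um
Step 2: Compute V^2 = 44^2 = 1936
Step 3: Compute d^2 = 8^2 = 64
Step 4: F = 0.5 * 8.854e-6 * 64146 * 1936 / 64
F = 8.59 uN


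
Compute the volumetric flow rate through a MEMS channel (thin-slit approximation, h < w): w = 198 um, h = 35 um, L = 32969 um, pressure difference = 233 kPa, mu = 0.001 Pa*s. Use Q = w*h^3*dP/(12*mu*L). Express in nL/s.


Step 1: Convert all dimensions to SI (meters).
w = 198e-6 m, h = 35e-6 m, L = 32969e-6 m, dP = 233e3 Pa
Step 2: Q = w * h^3 * dP / (12 * mu * L)
Q = 198e-6 * (35e-6)^3 * 233e3 / (12 * 0.001 * 32969e-6) = 4.99963413e-09 m^3/s
Step 3: Convert Q from m^3/s to nL/s (1 m^3 = 1e12 nL, so multiply by 1e12).
Q = 4999.634 nL/s


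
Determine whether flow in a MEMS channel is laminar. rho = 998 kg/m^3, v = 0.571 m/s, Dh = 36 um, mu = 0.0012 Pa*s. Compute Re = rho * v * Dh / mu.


Step 1: Convert Dh to meters: Dh = 36e-6 m
Step 2: Re = rho * v * Dh / mu
Re = 998 * 0.571 * 36e-6 / 0.0012
Re = 17.096
Since Re = 17.096 is below ~2300, the flow is laminar.


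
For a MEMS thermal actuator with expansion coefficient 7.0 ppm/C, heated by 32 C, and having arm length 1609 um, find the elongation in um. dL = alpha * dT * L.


Step 1: Convert CTE: alpha = 7.0 ppm/C = 7.0e-6 /C
Step 2: dL = 7.0e-6 * 32 * 1609
dL = 0.3604 um


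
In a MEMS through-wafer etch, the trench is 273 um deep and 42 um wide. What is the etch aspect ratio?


Step 1: AR = depth / width
Step 2: AR = 273 / 42
AR = 6.5


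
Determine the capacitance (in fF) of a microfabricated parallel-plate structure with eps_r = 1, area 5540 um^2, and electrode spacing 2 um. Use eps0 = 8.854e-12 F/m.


Step 1: Convert area to m^2: A = 5540e-12 m^2
Step 2: Convert gap to m: d = 2e-6 m
Step 3: C = eps0 * eps_r * A / d
C = 8.854e-12 * 1 * 5540e-12 / 2e-6
Step 4: Convert to fF (multiply by 1e15).
C = 24.53 fF


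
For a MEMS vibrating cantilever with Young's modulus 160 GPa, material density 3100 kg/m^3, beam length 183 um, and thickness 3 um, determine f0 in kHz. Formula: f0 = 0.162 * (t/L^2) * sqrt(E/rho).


Step 1: Convert units to SI.
t_SI = 3e-6 m, L_SI = 183e-6 m
Step 2: Calculate sqrt(E/rho).
sqrt(160e9 / 3100) = 7184.21 m/s
Step 3: Compute f0.
f0 = 0.162 * 3e-6 / (183e-6)^2 * 7184.21 = 104258.9 Hz = 104.26 kHz


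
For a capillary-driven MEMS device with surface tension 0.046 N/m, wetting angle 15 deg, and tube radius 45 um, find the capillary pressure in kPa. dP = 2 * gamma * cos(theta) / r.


Step 1: cos(15 deg) = 0.9659
Step 2: Convert r to m: r = 45e-6 m
Step 3: dP = 2 * 0.046 * 0.9659 / 45e-6 = 1974.7 Pa
Step 4: Convert Pa to kPa (divide by 1000).
dP = 1.97 kPa
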